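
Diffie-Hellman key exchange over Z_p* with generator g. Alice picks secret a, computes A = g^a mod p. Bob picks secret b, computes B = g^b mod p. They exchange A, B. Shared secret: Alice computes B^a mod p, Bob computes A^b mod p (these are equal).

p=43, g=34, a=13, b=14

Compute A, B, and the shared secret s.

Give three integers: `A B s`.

A = 34^13 mod 43  (bits of 13 = 1101)
  bit 0 = 1: r = r^2 * 34 mod 43 = 1^2 * 34 = 1*34 = 34
  bit 1 = 1: r = r^2 * 34 mod 43 = 34^2 * 34 = 38*34 = 2
  bit 2 = 0: r = r^2 mod 43 = 2^2 = 4
  bit 3 = 1: r = r^2 * 34 mod 43 = 4^2 * 34 = 16*34 = 28
  -> A = 28
B = 34^14 mod 43  (bits of 14 = 1110)
  bit 0 = 1: r = r^2 * 34 mod 43 = 1^2 * 34 = 1*34 = 34
  bit 1 = 1: r = r^2 * 34 mod 43 = 34^2 * 34 = 38*34 = 2
  bit 2 = 1: r = r^2 * 34 mod 43 = 2^2 * 34 = 4*34 = 7
  bit 3 = 0: r = r^2 mod 43 = 7^2 = 6
  -> B = 6
s = B^a = 6^13 mod 43  (bits of 13 = 1101)
  bit 0 = 1: r = r^2 * 6 mod 43 = 1^2 * 6 = 1*6 = 6
  bit 1 = 1: r = r^2 * 6 mod 43 = 6^2 * 6 = 36*6 = 1
  bit 2 = 0: r = r^2 mod 43 = 1^2 = 1
  bit 3 = 1: r = r^2 * 6 mod 43 = 1^2 * 6 = 1*6 = 6
  -> s = B^a = 6

Answer: 28 6 6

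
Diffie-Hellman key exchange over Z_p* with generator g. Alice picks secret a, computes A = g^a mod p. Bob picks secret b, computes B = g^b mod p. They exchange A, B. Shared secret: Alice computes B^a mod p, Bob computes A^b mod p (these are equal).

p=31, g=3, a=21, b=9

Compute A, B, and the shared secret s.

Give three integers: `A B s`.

Answer: 15 29 29

Derivation:
A = 3^21 mod 31  (bits of 21 = 10101)
  bit 0 = 1: r = r^2 * 3 mod 31 = 1^2 * 3 = 1*3 = 3
  bit 1 = 0: r = r^2 mod 31 = 3^2 = 9
  bit 2 = 1: r = r^2 * 3 mod 31 = 9^2 * 3 = 19*3 = 26
  bit 3 = 0: r = r^2 mod 31 = 26^2 = 25
  bit 4 = 1: r = r^2 * 3 mod 31 = 25^2 * 3 = 5*3 = 15
  -> A = 15
B = 3^9 mod 31  (bits of 9 = 1001)
  bit 0 = 1: r = r^2 * 3 mod 31 = 1^2 * 3 = 1*3 = 3
  bit 1 = 0: r = r^2 mod 31 = 3^2 = 9
  bit 2 = 0: r = r^2 mod 31 = 9^2 = 19
  bit 3 = 1: r = r^2 * 3 mod 31 = 19^2 * 3 = 20*3 = 29
  -> B = 29
s = B^a = 29^21 mod 31  (bits of 21 = 10101)
  bit 0 = 1: r = r^2 * 29 mod 31 = 1^2 * 29 = 1*29 = 29
  bit 1 = 0: r = r^2 mod 31 = 29^2 = 4
  bit 2 = 1: r = r^2 * 29 mod 31 = 4^2 * 29 = 16*29 = 30
  bit 3 = 0: r = r^2 mod 31 = 30^2 = 1
  bit 4 = 1: r = r^2 * 29 mod 31 = 1^2 * 29 = 1*29 = 29
  -> s = B^a = 29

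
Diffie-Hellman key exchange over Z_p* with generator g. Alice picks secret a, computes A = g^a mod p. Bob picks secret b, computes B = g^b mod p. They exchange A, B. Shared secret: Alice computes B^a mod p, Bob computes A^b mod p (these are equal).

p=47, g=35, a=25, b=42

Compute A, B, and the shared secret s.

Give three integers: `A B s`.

A = 35^25 mod 47  (bits of 25 = 11001)
  bit 0 = 1: r = r^2 * 35 mod 47 = 1^2 * 35 = 1*35 = 35
  bit 1 = 1: r = r^2 * 35 mod 47 = 35^2 * 35 = 3*35 = 11
  bit 2 = 0: r = r^2 mod 47 = 11^2 = 27
  bit 3 = 0: r = r^2 mod 47 = 27^2 = 24
  bit 4 = 1: r = r^2 * 35 mod 47 = 24^2 * 35 = 12*35 = 44
  -> A = 44
B = 35^42 mod 47  (bits of 42 = 101010)
  bit 0 = 1: r = r^2 * 35 mod 47 = 1^2 * 35 = 1*35 = 35
  bit 1 = 0: r = r^2 mod 47 = 35^2 = 3
  bit 2 = 1: r = r^2 * 35 mod 47 = 3^2 * 35 = 9*35 = 33
  bit 3 = 0: r = r^2 mod 47 = 33^2 = 8
  bit 4 = 1: r = r^2 * 35 mod 47 = 8^2 * 35 = 17*35 = 31
  bit 5 = 0: r = r^2 mod 47 = 31^2 = 21
  -> B = 21
s = B^a = 21^25 mod 47  (bits of 25 = 11001)
  bit 0 = 1: r = r^2 * 21 mod 47 = 1^2 * 21 = 1*21 = 21
  bit 1 = 1: r = r^2 * 21 mod 47 = 21^2 * 21 = 18*21 = 2
  bit 2 = 0: r = r^2 mod 47 = 2^2 = 4
  bit 3 = 0: r = r^2 mod 47 = 4^2 = 16
  bit 4 = 1: r = r^2 * 21 mod 47 = 16^2 * 21 = 21*21 = 18
  -> s = B^a = 18

Answer: 44 21 18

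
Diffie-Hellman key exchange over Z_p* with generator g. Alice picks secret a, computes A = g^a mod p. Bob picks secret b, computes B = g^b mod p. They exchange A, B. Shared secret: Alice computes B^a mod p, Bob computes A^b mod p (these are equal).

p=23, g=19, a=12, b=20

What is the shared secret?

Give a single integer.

A = 19^12 mod 23  (bits of 12 = 1100)
  bit 0 = 1: r = r^2 * 19 mod 23 = 1^2 * 19 = 1*19 = 19
  bit 1 = 1: r = r^2 * 19 mod 23 = 19^2 * 19 = 16*19 = 5
  bit 2 = 0: r = r^2 mod 23 = 5^2 = 2
  bit 3 = 0: r = r^2 mod 23 = 2^2 = 4
  -> A = 4
B = 19^20 mod 23  (bits of 20 = 10100)
  bit 0 = 1: r = r^2 * 19 mod 23 = 1^2 * 19 = 1*19 = 19
  bit 1 = 0: r = r^2 mod 23 = 19^2 = 16
  bit 2 = 1: r = r^2 * 19 mod 23 = 16^2 * 19 = 3*19 = 11
  bit 3 = 0: r = r^2 mod 23 = 11^2 = 6
  bit 4 = 0: r = r^2 mod 23 = 6^2 = 13
  -> B = 13
s = B^a = 13^12 mod 23  (bits of 12 = 1100)
  bit 0 = 1: r = r^2 * 13 mod 23 = 1^2 * 13 = 1*13 = 13
  bit 1 = 1: r = r^2 * 13 mod 23 = 13^2 * 13 = 8*13 = 12
  bit 2 = 0: r = r^2 mod 23 = 12^2 = 6
  bit 3 = 0: r = r^2 mod 23 = 6^2 = 13
  -> s = B^a = 13

Answer: 13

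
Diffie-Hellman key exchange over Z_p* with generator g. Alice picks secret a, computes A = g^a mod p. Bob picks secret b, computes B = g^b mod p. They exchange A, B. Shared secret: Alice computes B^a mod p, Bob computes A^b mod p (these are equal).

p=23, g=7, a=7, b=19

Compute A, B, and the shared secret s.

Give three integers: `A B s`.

A = 7^7 mod 23  (bits of 7 = 111)
  bit 0 = 1: r = r^2 * 7 mod 23 = 1^2 * 7 = 1*7 = 7
  bit 1 = 1: r = r^2 * 7 mod 23 = 7^2 * 7 = 3*7 = 21
  bit 2 = 1: r = r^2 * 7 mod 23 = 21^2 * 7 = 4*7 = 5
  -> A = 5
B = 7^19 mod 23  (bits of 19 = 10011)
  bit 0 = 1: r = r^2 * 7 mod 23 = 1^2 * 7 = 1*7 = 7
  bit 1 = 0: r = r^2 mod 23 = 7^2 = 3
  bit 2 = 0: r = r^2 mod 23 = 3^2 = 9
  bit 3 = 1: r = r^2 * 7 mod 23 = 9^2 * 7 = 12*7 = 15
  bit 4 = 1: r = r^2 * 7 mod 23 = 15^2 * 7 = 18*7 = 11
  -> B = 11
s = B^a = 11^7 mod 23  (bits of 7 = 111)
  bit 0 = 1: r = r^2 * 11 mod 23 = 1^2 * 11 = 1*11 = 11
  bit 1 = 1: r = r^2 * 11 mod 23 = 11^2 * 11 = 6*11 = 20
  bit 2 = 1: r = r^2 * 11 mod 23 = 20^2 * 11 = 9*11 = 7
  -> s = B^a = 7

Answer: 5 11 7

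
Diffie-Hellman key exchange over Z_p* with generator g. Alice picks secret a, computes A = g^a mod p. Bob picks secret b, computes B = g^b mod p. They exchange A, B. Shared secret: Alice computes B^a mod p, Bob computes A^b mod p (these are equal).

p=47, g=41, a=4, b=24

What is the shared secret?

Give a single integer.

Answer: 27

Derivation:
A = 41^4 mod 47  (bits of 4 = 100)
  bit 0 = 1: r = r^2 * 41 mod 47 = 1^2 * 41 = 1*41 = 41
  bit 1 = 0: r = r^2 mod 47 = 41^2 = 36
  bit 2 = 0: r = r^2 mod 47 = 36^2 = 27
  -> A = 27
B = 41^24 mod 47  (bits of 24 = 11000)
  bit 0 = 1: r = r^2 * 41 mod 47 = 1^2 * 41 = 1*41 = 41
  bit 1 = 1: r = r^2 * 41 mod 47 = 41^2 * 41 = 36*41 = 19
  bit 2 = 0: r = r^2 mod 47 = 19^2 = 32
  bit 3 = 0: r = r^2 mod 47 = 32^2 = 37
  bit 4 = 0: r = r^2 mod 47 = 37^2 = 6
  -> B = 6
s = B^a = 6^4 mod 47  (bits of 4 = 100)
  bit 0 = 1: r = r^2 * 6 mod 47 = 1^2 * 6 = 1*6 = 6
  bit 1 = 0: r = r^2 mod 47 = 6^2 = 36
  bit 2 = 0: r = r^2 mod 47 = 36^2 = 27
  -> s = B^a = 27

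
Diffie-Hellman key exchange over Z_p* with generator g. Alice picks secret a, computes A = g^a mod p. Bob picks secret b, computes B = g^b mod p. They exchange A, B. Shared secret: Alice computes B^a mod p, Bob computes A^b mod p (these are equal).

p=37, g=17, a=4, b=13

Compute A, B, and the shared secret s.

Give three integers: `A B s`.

Answer: 12 35 16

Derivation:
A = 17^4 mod 37  (bits of 4 = 100)
  bit 0 = 1: r = r^2 * 17 mod 37 = 1^2 * 17 = 1*17 = 17
  bit 1 = 0: r = r^2 mod 37 = 17^2 = 30
  bit 2 = 0: r = r^2 mod 37 = 30^2 = 12
  -> A = 12
B = 17^13 mod 37  (bits of 13 = 1101)
  bit 0 = 1: r = r^2 * 17 mod 37 = 1^2 * 17 = 1*17 = 17
  bit 1 = 1: r = r^2 * 17 mod 37 = 17^2 * 17 = 30*17 = 29
  bit 2 = 0: r = r^2 mod 37 = 29^2 = 27
  bit 3 = 1: r = r^2 * 17 mod 37 = 27^2 * 17 = 26*17 = 35
  -> B = 35
s = B^a = 35^4 mod 37  (bits of 4 = 100)
  bit 0 = 1: r = r^2 * 35 mod 37 = 1^2 * 35 = 1*35 = 35
  bit 1 = 0: r = r^2 mod 37 = 35^2 = 4
  bit 2 = 0: r = r^2 mod 37 = 4^2 = 16
  -> s = B^a = 16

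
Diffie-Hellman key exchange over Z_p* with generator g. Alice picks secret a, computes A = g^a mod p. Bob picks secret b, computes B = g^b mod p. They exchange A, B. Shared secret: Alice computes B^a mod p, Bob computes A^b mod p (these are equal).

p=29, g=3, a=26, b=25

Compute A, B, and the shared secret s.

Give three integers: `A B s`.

A = 3^26 mod 29  (bits of 26 = 11010)
  bit 0 = 1: r = r^2 * 3 mod 29 = 1^2 * 3 = 1*3 = 3
  bit 1 = 1: r = r^2 * 3 mod 29 = 3^2 * 3 = 9*3 = 27
  bit 2 = 0: r = r^2 mod 29 = 27^2 = 4
  bit 3 = 1: r = r^2 * 3 mod 29 = 4^2 * 3 = 16*3 = 19
  bit 4 = 0: r = r^2 mod 29 = 19^2 = 13
  -> A = 13
B = 3^25 mod 29  (bits of 25 = 11001)
  bit 0 = 1: r = r^2 * 3 mod 29 = 1^2 * 3 = 1*3 = 3
  bit 1 = 1: r = r^2 * 3 mod 29 = 3^2 * 3 = 9*3 = 27
  bit 2 = 0: r = r^2 mod 29 = 27^2 = 4
  bit 3 = 0: r = r^2 mod 29 = 4^2 = 16
  bit 4 = 1: r = r^2 * 3 mod 29 = 16^2 * 3 = 24*3 = 14
  -> B = 14
s = B^a = 14^26 mod 29  (bits of 26 = 11010)
  bit 0 = 1: r = r^2 * 14 mod 29 = 1^2 * 14 = 1*14 = 14
  bit 1 = 1: r = r^2 * 14 mod 29 = 14^2 * 14 = 22*14 = 18
  bit 2 = 0: r = r^2 mod 29 = 18^2 = 5
  bit 3 = 1: r = r^2 * 14 mod 29 = 5^2 * 14 = 25*14 = 2
  bit 4 = 0: r = r^2 mod 29 = 2^2 = 4
  -> s = B^a = 4

Answer: 13 14 4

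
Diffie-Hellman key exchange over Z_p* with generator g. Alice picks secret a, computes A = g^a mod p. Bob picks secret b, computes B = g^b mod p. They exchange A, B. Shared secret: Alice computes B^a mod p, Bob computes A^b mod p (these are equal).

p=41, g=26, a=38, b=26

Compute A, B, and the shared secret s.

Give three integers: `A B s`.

Answer: 39 36 23

Derivation:
A = 26^38 mod 41  (bits of 38 = 100110)
  bit 0 = 1: r = r^2 * 26 mod 41 = 1^2 * 26 = 1*26 = 26
  bit 1 = 0: r = r^2 mod 41 = 26^2 = 20
  bit 2 = 0: r = r^2 mod 41 = 20^2 = 31
  bit 3 = 1: r = r^2 * 26 mod 41 = 31^2 * 26 = 18*26 = 17
  bit 4 = 1: r = r^2 * 26 mod 41 = 17^2 * 26 = 2*26 = 11
  bit 5 = 0: r = r^2 mod 41 = 11^2 = 39
  -> A = 39
B = 26^26 mod 41  (bits of 26 = 11010)
  bit 0 = 1: r = r^2 * 26 mod 41 = 1^2 * 26 = 1*26 = 26
  bit 1 = 1: r = r^2 * 26 mod 41 = 26^2 * 26 = 20*26 = 28
  bit 2 = 0: r = r^2 mod 41 = 28^2 = 5
  bit 3 = 1: r = r^2 * 26 mod 41 = 5^2 * 26 = 25*26 = 35
  bit 4 = 0: r = r^2 mod 41 = 35^2 = 36
  -> B = 36
s = B^a = 36^38 mod 41  (bits of 38 = 100110)
  bit 0 = 1: r = r^2 * 36 mod 41 = 1^2 * 36 = 1*36 = 36
  bit 1 = 0: r = r^2 mod 41 = 36^2 = 25
  bit 2 = 0: r = r^2 mod 41 = 25^2 = 10
  bit 3 = 1: r = r^2 * 36 mod 41 = 10^2 * 36 = 18*36 = 33
  bit 4 = 1: r = r^2 * 36 mod 41 = 33^2 * 36 = 23*36 = 8
  bit 5 = 0: r = r^2 mod 41 = 8^2 = 23
  -> s = B^a = 23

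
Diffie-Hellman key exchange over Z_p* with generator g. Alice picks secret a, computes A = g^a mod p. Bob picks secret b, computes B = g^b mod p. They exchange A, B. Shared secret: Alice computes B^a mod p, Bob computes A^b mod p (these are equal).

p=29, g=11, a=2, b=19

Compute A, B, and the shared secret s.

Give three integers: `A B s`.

Answer: 5 15 22

Derivation:
A = 11^2 mod 29  (bits of 2 = 10)
  bit 0 = 1: r = r^2 * 11 mod 29 = 1^2 * 11 = 1*11 = 11
  bit 1 = 0: r = r^2 mod 29 = 11^2 = 5
  -> A = 5
B = 11^19 mod 29  (bits of 19 = 10011)
  bit 0 = 1: r = r^2 * 11 mod 29 = 1^2 * 11 = 1*11 = 11
  bit 1 = 0: r = r^2 mod 29 = 11^2 = 5
  bit 2 = 0: r = r^2 mod 29 = 5^2 = 25
  bit 3 = 1: r = r^2 * 11 mod 29 = 25^2 * 11 = 16*11 = 2
  bit 4 = 1: r = r^2 * 11 mod 29 = 2^2 * 11 = 4*11 = 15
  -> B = 15
s = B^a = 15^2 mod 29  (bits of 2 = 10)
  bit 0 = 1: r = r^2 * 15 mod 29 = 1^2 * 15 = 1*15 = 15
  bit 1 = 0: r = r^2 mod 29 = 15^2 = 22
  -> s = B^a = 22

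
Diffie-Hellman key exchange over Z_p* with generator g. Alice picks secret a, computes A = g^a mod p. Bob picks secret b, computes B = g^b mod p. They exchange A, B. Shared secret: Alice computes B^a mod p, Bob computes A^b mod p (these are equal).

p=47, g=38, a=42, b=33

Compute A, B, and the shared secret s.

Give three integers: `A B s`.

A = 38^42 mod 47  (bits of 42 = 101010)
  bit 0 = 1: r = r^2 * 38 mod 47 = 1^2 * 38 = 1*38 = 38
  bit 1 = 0: r = r^2 mod 47 = 38^2 = 34
  bit 2 = 1: r = r^2 * 38 mod 47 = 34^2 * 38 = 28*38 = 30
  bit 3 = 0: r = r^2 mod 47 = 30^2 = 7
  bit 4 = 1: r = r^2 * 38 mod 47 = 7^2 * 38 = 2*38 = 29
  bit 5 = 0: r = r^2 mod 47 = 29^2 = 42
  -> A = 42
B = 38^33 mod 47  (bits of 33 = 100001)
  bit 0 = 1: r = r^2 * 38 mod 47 = 1^2 * 38 = 1*38 = 38
  bit 1 = 0: r = r^2 mod 47 = 38^2 = 34
  bit 2 = 0: r = r^2 mod 47 = 34^2 = 28
  bit 3 = 0: r = r^2 mod 47 = 28^2 = 32
  bit 4 = 0: r = r^2 mod 47 = 32^2 = 37
  bit 5 = 1: r = r^2 * 38 mod 47 = 37^2 * 38 = 6*38 = 40
  -> B = 40
s = B^a = 40^42 mod 47  (bits of 42 = 101010)
  bit 0 = 1: r = r^2 * 40 mod 47 = 1^2 * 40 = 1*40 = 40
  bit 1 = 0: r = r^2 mod 47 = 40^2 = 2
  bit 2 = 1: r = r^2 * 40 mod 47 = 2^2 * 40 = 4*40 = 19
  bit 3 = 0: r = r^2 mod 47 = 19^2 = 32
  bit 4 = 1: r = r^2 * 40 mod 47 = 32^2 * 40 = 37*40 = 23
  bit 5 = 0: r = r^2 mod 47 = 23^2 = 12
  -> s = B^a = 12

Answer: 42 40 12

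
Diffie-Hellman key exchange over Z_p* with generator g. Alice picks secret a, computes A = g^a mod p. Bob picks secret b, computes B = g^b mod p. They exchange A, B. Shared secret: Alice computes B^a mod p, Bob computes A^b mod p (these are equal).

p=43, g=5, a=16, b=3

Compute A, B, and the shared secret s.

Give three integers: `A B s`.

A = 5^16 mod 43  (bits of 16 = 10000)
  bit 0 = 1: r = r^2 * 5 mod 43 = 1^2 * 5 = 1*5 = 5
  bit 1 = 0: r = r^2 mod 43 = 5^2 = 25
  bit 2 = 0: r = r^2 mod 43 = 25^2 = 23
  bit 3 = 0: r = r^2 mod 43 = 23^2 = 13
  bit 4 = 0: r = r^2 mod 43 = 13^2 = 40
  -> A = 40
B = 5^3 mod 43  (bits of 3 = 11)
  bit 0 = 1: r = r^2 * 5 mod 43 = 1^2 * 5 = 1*5 = 5
  bit 1 = 1: r = r^2 * 5 mod 43 = 5^2 * 5 = 25*5 = 39
  -> B = 39
s = B^a = 39^16 mod 43  (bits of 16 = 10000)
  bit 0 = 1: r = r^2 * 39 mod 43 = 1^2 * 39 = 1*39 = 39
  bit 1 = 0: r = r^2 mod 43 = 39^2 = 16
  bit 2 = 0: r = r^2 mod 43 = 16^2 = 41
  bit 3 = 0: r = r^2 mod 43 = 41^2 = 4
  bit 4 = 0: r = r^2 mod 43 = 4^2 = 16
  -> s = B^a = 16

Answer: 40 39 16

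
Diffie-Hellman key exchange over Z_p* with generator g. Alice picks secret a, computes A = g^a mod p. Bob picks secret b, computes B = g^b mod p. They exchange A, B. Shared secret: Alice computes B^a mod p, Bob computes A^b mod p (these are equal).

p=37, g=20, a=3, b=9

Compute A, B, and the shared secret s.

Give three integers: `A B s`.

A = 20^3 mod 37  (bits of 3 = 11)
  bit 0 = 1: r = r^2 * 20 mod 37 = 1^2 * 20 = 1*20 = 20
  bit 1 = 1: r = r^2 * 20 mod 37 = 20^2 * 20 = 30*20 = 8
  -> A = 8
B = 20^9 mod 37  (bits of 9 = 1001)
  bit 0 = 1: r = r^2 * 20 mod 37 = 1^2 * 20 = 1*20 = 20
  bit 1 = 0: r = r^2 mod 37 = 20^2 = 30
  bit 2 = 0: r = r^2 mod 37 = 30^2 = 12
  bit 3 = 1: r = r^2 * 20 mod 37 = 12^2 * 20 = 33*20 = 31
  -> B = 31
s = B^a = 31^3 mod 37  (bits of 3 = 11)
  bit 0 = 1: r = r^2 * 31 mod 37 = 1^2 * 31 = 1*31 = 31
  bit 1 = 1: r = r^2 * 31 mod 37 = 31^2 * 31 = 36*31 = 6
  -> s = B^a = 6

Answer: 8 31 6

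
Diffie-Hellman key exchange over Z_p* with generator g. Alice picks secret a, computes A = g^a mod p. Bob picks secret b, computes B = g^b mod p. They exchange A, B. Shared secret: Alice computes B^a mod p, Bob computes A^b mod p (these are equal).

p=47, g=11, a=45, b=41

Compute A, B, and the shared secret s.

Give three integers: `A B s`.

Answer: 30 13 29

Derivation:
A = 11^45 mod 47  (bits of 45 = 101101)
  bit 0 = 1: r = r^2 * 11 mod 47 = 1^2 * 11 = 1*11 = 11
  bit 1 = 0: r = r^2 mod 47 = 11^2 = 27
  bit 2 = 1: r = r^2 * 11 mod 47 = 27^2 * 11 = 24*11 = 29
  bit 3 = 1: r = r^2 * 11 mod 47 = 29^2 * 11 = 42*11 = 39
  bit 4 = 0: r = r^2 mod 47 = 39^2 = 17
  bit 5 = 1: r = r^2 * 11 mod 47 = 17^2 * 11 = 7*11 = 30
  -> A = 30
B = 11^41 mod 47  (bits of 41 = 101001)
  bit 0 = 1: r = r^2 * 11 mod 47 = 1^2 * 11 = 1*11 = 11
  bit 1 = 0: r = r^2 mod 47 = 11^2 = 27
  bit 2 = 1: r = r^2 * 11 mod 47 = 27^2 * 11 = 24*11 = 29
  bit 3 = 0: r = r^2 mod 47 = 29^2 = 42
  bit 4 = 0: r = r^2 mod 47 = 42^2 = 25
  bit 5 = 1: r = r^2 * 11 mod 47 = 25^2 * 11 = 14*11 = 13
  -> B = 13
s = B^a = 13^45 mod 47  (bits of 45 = 101101)
  bit 0 = 1: r = r^2 * 13 mod 47 = 1^2 * 13 = 1*13 = 13
  bit 1 = 0: r = r^2 mod 47 = 13^2 = 28
  bit 2 = 1: r = r^2 * 13 mod 47 = 28^2 * 13 = 32*13 = 40
  bit 3 = 1: r = r^2 * 13 mod 47 = 40^2 * 13 = 2*13 = 26
  bit 4 = 0: r = r^2 mod 47 = 26^2 = 18
  bit 5 = 1: r = r^2 * 13 mod 47 = 18^2 * 13 = 42*13 = 29
  -> s = B^a = 29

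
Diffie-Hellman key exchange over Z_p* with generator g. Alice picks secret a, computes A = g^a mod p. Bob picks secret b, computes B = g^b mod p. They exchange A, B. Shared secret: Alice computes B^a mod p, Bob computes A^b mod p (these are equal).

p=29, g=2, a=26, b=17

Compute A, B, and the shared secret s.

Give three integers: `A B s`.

A = 2^26 mod 29  (bits of 26 = 11010)
  bit 0 = 1: r = r^2 * 2 mod 29 = 1^2 * 2 = 1*2 = 2
  bit 1 = 1: r = r^2 * 2 mod 29 = 2^2 * 2 = 4*2 = 8
  bit 2 = 0: r = r^2 mod 29 = 8^2 = 6
  bit 3 = 1: r = r^2 * 2 mod 29 = 6^2 * 2 = 7*2 = 14
  bit 4 = 0: r = r^2 mod 29 = 14^2 = 22
  -> A = 22
B = 2^17 mod 29  (bits of 17 = 10001)
  bit 0 = 1: r = r^2 * 2 mod 29 = 1^2 * 2 = 1*2 = 2
  bit 1 = 0: r = r^2 mod 29 = 2^2 = 4
  bit 2 = 0: r = r^2 mod 29 = 4^2 = 16
  bit 3 = 0: r = r^2 mod 29 = 16^2 = 24
  bit 4 = 1: r = r^2 * 2 mod 29 = 24^2 * 2 = 25*2 = 21
  -> B = 21
s = B^a = 21^26 mod 29  (bits of 26 = 11010)
  bit 0 = 1: r = r^2 * 21 mod 29 = 1^2 * 21 = 1*21 = 21
  bit 1 = 1: r = r^2 * 21 mod 29 = 21^2 * 21 = 6*21 = 10
  bit 2 = 0: r = r^2 mod 29 = 10^2 = 13
  bit 3 = 1: r = r^2 * 21 mod 29 = 13^2 * 21 = 24*21 = 11
  bit 4 = 0: r = r^2 mod 29 = 11^2 = 5
  -> s = B^a = 5

Answer: 22 21 5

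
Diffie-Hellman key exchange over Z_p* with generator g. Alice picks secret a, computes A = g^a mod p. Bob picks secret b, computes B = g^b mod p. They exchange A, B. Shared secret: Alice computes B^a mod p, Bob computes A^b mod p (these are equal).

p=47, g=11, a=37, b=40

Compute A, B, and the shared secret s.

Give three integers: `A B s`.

Answer: 26 14 12

Derivation:
A = 11^37 mod 47  (bits of 37 = 100101)
  bit 0 = 1: r = r^2 * 11 mod 47 = 1^2 * 11 = 1*11 = 11
  bit 1 = 0: r = r^2 mod 47 = 11^2 = 27
  bit 2 = 0: r = r^2 mod 47 = 27^2 = 24
  bit 3 = 1: r = r^2 * 11 mod 47 = 24^2 * 11 = 12*11 = 38
  bit 4 = 0: r = r^2 mod 47 = 38^2 = 34
  bit 5 = 1: r = r^2 * 11 mod 47 = 34^2 * 11 = 28*11 = 26
  -> A = 26
B = 11^40 mod 47  (bits of 40 = 101000)
  bit 0 = 1: r = r^2 * 11 mod 47 = 1^2 * 11 = 1*11 = 11
  bit 1 = 0: r = r^2 mod 47 = 11^2 = 27
  bit 2 = 1: r = r^2 * 11 mod 47 = 27^2 * 11 = 24*11 = 29
  bit 3 = 0: r = r^2 mod 47 = 29^2 = 42
  bit 4 = 0: r = r^2 mod 47 = 42^2 = 25
  bit 5 = 0: r = r^2 mod 47 = 25^2 = 14
  -> B = 14
s = B^a = 14^37 mod 47  (bits of 37 = 100101)
  bit 0 = 1: r = r^2 * 14 mod 47 = 1^2 * 14 = 1*14 = 14
  bit 1 = 0: r = r^2 mod 47 = 14^2 = 8
  bit 2 = 0: r = r^2 mod 47 = 8^2 = 17
  bit 3 = 1: r = r^2 * 14 mod 47 = 17^2 * 14 = 7*14 = 4
  bit 4 = 0: r = r^2 mod 47 = 4^2 = 16
  bit 5 = 1: r = r^2 * 14 mod 47 = 16^2 * 14 = 21*14 = 12
  -> s = B^a = 12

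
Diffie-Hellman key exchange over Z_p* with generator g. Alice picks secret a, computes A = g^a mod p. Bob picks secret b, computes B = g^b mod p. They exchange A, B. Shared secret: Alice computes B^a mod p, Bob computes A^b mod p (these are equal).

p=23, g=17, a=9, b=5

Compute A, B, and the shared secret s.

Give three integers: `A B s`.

A = 17^9 mod 23  (bits of 9 = 1001)
  bit 0 = 1: r = r^2 * 17 mod 23 = 1^2 * 17 = 1*17 = 17
  bit 1 = 0: r = r^2 mod 23 = 17^2 = 13
  bit 2 = 0: r = r^2 mod 23 = 13^2 = 8
  bit 3 = 1: r = r^2 * 17 mod 23 = 8^2 * 17 = 18*17 = 7
  -> A = 7
B = 17^5 mod 23  (bits of 5 = 101)
  bit 0 = 1: r = r^2 * 17 mod 23 = 1^2 * 17 = 1*17 = 17
  bit 1 = 0: r = r^2 mod 23 = 17^2 = 13
  bit 2 = 1: r = r^2 * 17 mod 23 = 13^2 * 17 = 8*17 = 21
  -> B = 21
s = B^a = 21^9 mod 23  (bits of 9 = 1001)
  bit 0 = 1: r = r^2 * 21 mod 23 = 1^2 * 21 = 1*21 = 21
  bit 1 = 0: r = r^2 mod 23 = 21^2 = 4
  bit 2 = 0: r = r^2 mod 23 = 4^2 = 16
  bit 3 = 1: r = r^2 * 21 mod 23 = 16^2 * 21 = 3*21 = 17
  -> s = B^a = 17

Answer: 7 21 17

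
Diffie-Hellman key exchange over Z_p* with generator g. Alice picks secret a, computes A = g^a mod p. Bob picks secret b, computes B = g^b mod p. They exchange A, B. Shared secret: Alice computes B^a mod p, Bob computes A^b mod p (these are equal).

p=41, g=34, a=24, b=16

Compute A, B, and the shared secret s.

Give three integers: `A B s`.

Answer: 18 16 18

Derivation:
A = 34^24 mod 41  (bits of 24 = 11000)
  bit 0 = 1: r = r^2 * 34 mod 41 = 1^2 * 34 = 1*34 = 34
  bit 1 = 1: r = r^2 * 34 mod 41 = 34^2 * 34 = 8*34 = 26
  bit 2 = 0: r = r^2 mod 41 = 26^2 = 20
  bit 3 = 0: r = r^2 mod 41 = 20^2 = 31
  bit 4 = 0: r = r^2 mod 41 = 31^2 = 18
  -> A = 18
B = 34^16 mod 41  (bits of 16 = 10000)
  bit 0 = 1: r = r^2 * 34 mod 41 = 1^2 * 34 = 1*34 = 34
  bit 1 = 0: r = r^2 mod 41 = 34^2 = 8
  bit 2 = 0: r = r^2 mod 41 = 8^2 = 23
  bit 3 = 0: r = r^2 mod 41 = 23^2 = 37
  bit 4 = 0: r = r^2 mod 41 = 37^2 = 16
  -> B = 16
s = B^a = 16^24 mod 41  (bits of 24 = 11000)
  bit 0 = 1: r = r^2 * 16 mod 41 = 1^2 * 16 = 1*16 = 16
  bit 1 = 1: r = r^2 * 16 mod 41 = 16^2 * 16 = 10*16 = 37
  bit 2 = 0: r = r^2 mod 41 = 37^2 = 16
  bit 3 = 0: r = r^2 mod 41 = 16^2 = 10
  bit 4 = 0: r = r^2 mod 41 = 10^2 = 18
  -> s = B^a = 18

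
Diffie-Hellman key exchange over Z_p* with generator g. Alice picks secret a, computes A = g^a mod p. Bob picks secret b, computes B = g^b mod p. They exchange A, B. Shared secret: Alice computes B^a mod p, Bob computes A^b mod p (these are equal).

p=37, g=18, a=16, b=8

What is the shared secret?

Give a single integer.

A = 18^16 mod 37  (bits of 16 = 10000)
  bit 0 = 1: r = r^2 * 18 mod 37 = 1^2 * 18 = 1*18 = 18
  bit 1 = 0: r = r^2 mod 37 = 18^2 = 28
  bit 2 = 0: r = r^2 mod 37 = 28^2 = 7
  bit 3 = 0: r = r^2 mod 37 = 7^2 = 12
  bit 4 = 0: r = r^2 mod 37 = 12^2 = 33
  -> A = 33
B = 18^8 mod 37  (bits of 8 = 1000)
  bit 0 = 1: r = r^2 * 18 mod 37 = 1^2 * 18 = 1*18 = 18
  bit 1 = 0: r = r^2 mod 37 = 18^2 = 28
  bit 2 = 0: r = r^2 mod 37 = 28^2 = 7
  bit 3 = 0: r = r^2 mod 37 = 7^2 = 12
  -> B = 12
s = B^a = 12^16 mod 37  (bits of 16 = 10000)
  bit 0 = 1: r = r^2 * 12 mod 37 = 1^2 * 12 = 1*12 = 12
  bit 1 = 0: r = r^2 mod 37 = 12^2 = 33
  bit 2 = 0: r = r^2 mod 37 = 33^2 = 16
  bit 3 = 0: r = r^2 mod 37 = 16^2 = 34
  bit 4 = 0: r = r^2 mod 37 = 34^2 = 9
  -> s = B^a = 9

Answer: 9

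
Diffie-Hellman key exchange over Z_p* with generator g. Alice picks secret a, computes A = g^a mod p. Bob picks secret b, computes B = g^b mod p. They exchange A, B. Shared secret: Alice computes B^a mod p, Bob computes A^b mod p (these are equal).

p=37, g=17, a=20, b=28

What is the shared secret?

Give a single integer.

Answer: 7

Derivation:
A = 17^20 mod 37  (bits of 20 = 10100)
  bit 0 = 1: r = r^2 * 17 mod 37 = 1^2 * 17 = 1*17 = 17
  bit 1 = 0: r = r^2 mod 37 = 17^2 = 30
  bit 2 = 1: r = r^2 * 17 mod 37 = 30^2 * 17 = 12*17 = 19
  bit 3 = 0: r = r^2 mod 37 = 19^2 = 28
  bit 4 = 0: r = r^2 mod 37 = 28^2 = 7
  -> A = 7
B = 17^28 mod 37  (bits of 28 = 11100)
  bit 0 = 1: r = r^2 * 17 mod 37 = 1^2 * 17 = 1*17 = 17
  bit 1 = 1: r = r^2 * 17 mod 37 = 17^2 * 17 = 30*17 = 29
  bit 2 = 1: r = r^2 * 17 mod 37 = 29^2 * 17 = 27*17 = 15
  bit 3 = 0: r = r^2 mod 37 = 15^2 = 3
  bit 4 = 0: r = r^2 mod 37 = 3^2 = 9
  -> B = 9
s = B^a = 9^20 mod 37  (bits of 20 = 10100)
  bit 0 = 1: r = r^2 * 9 mod 37 = 1^2 * 9 = 1*9 = 9
  bit 1 = 0: r = r^2 mod 37 = 9^2 = 7
  bit 2 = 1: r = r^2 * 9 mod 37 = 7^2 * 9 = 12*9 = 34
  bit 3 = 0: r = r^2 mod 37 = 34^2 = 9
  bit 4 = 0: r = r^2 mod 37 = 9^2 = 7
  -> s = B^a = 7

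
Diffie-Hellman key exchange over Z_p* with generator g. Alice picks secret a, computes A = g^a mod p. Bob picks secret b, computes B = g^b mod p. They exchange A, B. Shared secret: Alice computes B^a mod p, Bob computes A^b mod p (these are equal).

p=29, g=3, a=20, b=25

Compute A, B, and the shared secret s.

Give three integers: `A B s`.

A = 3^20 mod 29  (bits of 20 = 10100)
  bit 0 = 1: r = r^2 * 3 mod 29 = 1^2 * 3 = 1*3 = 3
  bit 1 = 0: r = r^2 mod 29 = 3^2 = 9
  bit 2 = 1: r = r^2 * 3 mod 29 = 9^2 * 3 = 23*3 = 11
  bit 3 = 0: r = r^2 mod 29 = 11^2 = 5
  bit 4 = 0: r = r^2 mod 29 = 5^2 = 25
  -> A = 25
B = 3^25 mod 29  (bits of 25 = 11001)
  bit 0 = 1: r = r^2 * 3 mod 29 = 1^2 * 3 = 1*3 = 3
  bit 1 = 1: r = r^2 * 3 mod 29 = 3^2 * 3 = 9*3 = 27
  bit 2 = 0: r = r^2 mod 29 = 27^2 = 4
  bit 3 = 0: r = r^2 mod 29 = 4^2 = 16
  bit 4 = 1: r = r^2 * 3 mod 29 = 16^2 * 3 = 24*3 = 14
  -> B = 14
s = B^a = 14^20 mod 29  (bits of 20 = 10100)
  bit 0 = 1: r = r^2 * 14 mod 29 = 1^2 * 14 = 1*14 = 14
  bit 1 = 0: r = r^2 mod 29 = 14^2 = 22
  bit 2 = 1: r = r^2 * 14 mod 29 = 22^2 * 14 = 20*14 = 19
  bit 3 = 0: r = r^2 mod 29 = 19^2 = 13
  bit 4 = 0: r = r^2 mod 29 = 13^2 = 24
  -> s = B^a = 24

Answer: 25 14 24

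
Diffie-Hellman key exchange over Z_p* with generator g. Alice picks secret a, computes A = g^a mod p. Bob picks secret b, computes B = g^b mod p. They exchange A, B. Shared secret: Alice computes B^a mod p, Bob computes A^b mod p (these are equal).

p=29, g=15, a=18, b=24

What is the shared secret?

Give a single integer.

A = 15^18 mod 29  (bits of 18 = 10010)
  bit 0 = 1: r = r^2 * 15 mod 29 = 1^2 * 15 = 1*15 = 15
  bit 1 = 0: r = r^2 mod 29 = 15^2 = 22
  bit 2 = 0: r = r^2 mod 29 = 22^2 = 20
  bit 3 = 1: r = r^2 * 15 mod 29 = 20^2 * 15 = 23*15 = 26
  bit 4 = 0: r = r^2 mod 29 = 26^2 = 9
  -> A = 9
B = 15^24 mod 29  (bits of 24 = 11000)
  bit 0 = 1: r = r^2 * 15 mod 29 = 1^2 * 15 = 1*15 = 15
  bit 1 = 1: r = r^2 * 15 mod 29 = 15^2 * 15 = 22*15 = 11
  bit 2 = 0: r = r^2 mod 29 = 11^2 = 5
  bit 3 = 0: r = r^2 mod 29 = 5^2 = 25
  bit 4 = 0: r = r^2 mod 29 = 25^2 = 16
  -> B = 16
s = B^a = 16^18 mod 29  (bits of 18 = 10010)
  bit 0 = 1: r = r^2 * 16 mod 29 = 1^2 * 16 = 1*16 = 16
  bit 1 = 0: r = r^2 mod 29 = 16^2 = 24
  bit 2 = 0: r = r^2 mod 29 = 24^2 = 25
  bit 3 = 1: r = r^2 * 16 mod 29 = 25^2 * 16 = 16*16 = 24
  bit 4 = 0: r = r^2 mod 29 = 24^2 = 25
  -> s = B^a = 25

Answer: 25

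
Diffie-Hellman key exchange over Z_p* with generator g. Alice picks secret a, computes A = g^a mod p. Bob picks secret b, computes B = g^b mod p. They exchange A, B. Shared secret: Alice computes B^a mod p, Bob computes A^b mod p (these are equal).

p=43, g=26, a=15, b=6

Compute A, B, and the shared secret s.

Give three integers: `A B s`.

Answer: 27 35 35

Derivation:
A = 26^15 mod 43  (bits of 15 = 1111)
  bit 0 = 1: r = r^2 * 26 mod 43 = 1^2 * 26 = 1*26 = 26
  bit 1 = 1: r = r^2 * 26 mod 43 = 26^2 * 26 = 31*26 = 32
  bit 2 = 1: r = r^2 * 26 mod 43 = 32^2 * 26 = 35*26 = 7
  bit 3 = 1: r = r^2 * 26 mod 43 = 7^2 * 26 = 6*26 = 27
  -> A = 27
B = 26^6 mod 43  (bits of 6 = 110)
  bit 0 = 1: r = r^2 * 26 mod 43 = 1^2 * 26 = 1*26 = 26
  bit 1 = 1: r = r^2 * 26 mod 43 = 26^2 * 26 = 31*26 = 32
  bit 2 = 0: r = r^2 mod 43 = 32^2 = 35
  -> B = 35
s = B^a = 35^15 mod 43  (bits of 15 = 1111)
  bit 0 = 1: r = r^2 * 35 mod 43 = 1^2 * 35 = 1*35 = 35
  bit 1 = 1: r = r^2 * 35 mod 43 = 35^2 * 35 = 21*35 = 4
  bit 2 = 1: r = r^2 * 35 mod 43 = 4^2 * 35 = 16*35 = 1
  bit 3 = 1: r = r^2 * 35 mod 43 = 1^2 * 35 = 1*35 = 35
  -> s = B^a = 35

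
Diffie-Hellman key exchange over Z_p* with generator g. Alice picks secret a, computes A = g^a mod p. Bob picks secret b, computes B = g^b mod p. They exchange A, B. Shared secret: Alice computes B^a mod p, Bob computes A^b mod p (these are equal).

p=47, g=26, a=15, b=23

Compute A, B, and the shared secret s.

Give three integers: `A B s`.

Answer: 15 46 46

Derivation:
A = 26^15 mod 47  (bits of 15 = 1111)
  bit 0 = 1: r = r^2 * 26 mod 47 = 1^2 * 26 = 1*26 = 26
  bit 1 = 1: r = r^2 * 26 mod 47 = 26^2 * 26 = 18*26 = 45
  bit 2 = 1: r = r^2 * 26 mod 47 = 45^2 * 26 = 4*26 = 10
  bit 3 = 1: r = r^2 * 26 mod 47 = 10^2 * 26 = 6*26 = 15
  -> A = 15
B = 26^23 mod 47  (bits of 23 = 10111)
  bit 0 = 1: r = r^2 * 26 mod 47 = 1^2 * 26 = 1*26 = 26
  bit 1 = 0: r = r^2 mod 47 = 26^2 = 18
  bit 2 = 1: r = r^2 * 26 mod 47 = 18^2 * 26 = 42*26 = 11
  bit 3 = 1: r = r^2 * 26 mod 47 = 11^2 * 26 = 27*26 = 44
  bit 4 = 1: r = r^2 * 26 mod 47 = 44^2 * 26 = 9*26 = 46
  -> B = 46
s = B^a = 46^15 mod 47  (bits of 15 = 1111)
  bit 0 = 1: r = r^2 * 46 mod 47 = 1^2 * 46 = 1*46 = 46
  bit 1 = 1: r = r^2 * 46 mod 47 = 46^2 * 46 = 1*46 = 46
  bit 2 = 1: r = r^2 * 46 mod 47 = 46^2 * 46 = 1*46 = 46
  bit 3 = 1: r = r^2 * 46 mod 47 = 46^2 * 46 = 1*46 = 46
  -> s = B^a = 46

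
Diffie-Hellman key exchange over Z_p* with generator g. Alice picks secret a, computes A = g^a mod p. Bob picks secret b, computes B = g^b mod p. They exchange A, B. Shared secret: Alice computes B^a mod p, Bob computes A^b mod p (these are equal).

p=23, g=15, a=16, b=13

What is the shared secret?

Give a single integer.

A = 15^16 mod 23  (bits of 16 = 10000)
  bit 0 = 1: r = r^2 * 15 mod 23 = 1^2 * 15 = 1*15 = 15
  bit 1 = 0: r = r^2 mod 23 = 15^2 = 18
  bit 2 = 0: r = r^2 mod 23 = 18^2 = 2
  bit 3 = 0: r = r^2 mod 23 = 2^2 = 4
  bit 4 = 0: r = r^2 mod 23 = 4^2 = 16
  -> A = 16
B = 15^13 mod 23  (bits of 13 = 1101)
  bit 0 = 1: r = r^2 * 15 mod 23 = 1^2 * 15 = 1*15 = 15
  bit 1 = 1: r = r^2 * 15 mod 23 = 15^2 * 15 = 18*15 = 17
  bit 2 = 0: r = r^2 mod 23 = 17^2 = 13
  bit 3 = 1: r = r^2 * 15 mod 23 = 13^2 * 15 = 8*15 = 5
  -> B = 5
s = B^a = 5^16 mod 23  (bits of 16 = 10000)
  bit 0 = 1: r = r^2 * 5 mod 23 = 1^2 * 5 = 1*5 = 5
  bit 1 = 0: r = r^2 mod 23 = 5^2 = 2
  bit 2 = 0: r = r^2 mod 23 = 2^2 = 4
  bit 3 = 0: r = r^2 mod 23 = 4^2 = 16
  bit 4 = 0: r = r^2 mod 23 = 16^2 = 3
  -> s = B^a = 3

Answer: 3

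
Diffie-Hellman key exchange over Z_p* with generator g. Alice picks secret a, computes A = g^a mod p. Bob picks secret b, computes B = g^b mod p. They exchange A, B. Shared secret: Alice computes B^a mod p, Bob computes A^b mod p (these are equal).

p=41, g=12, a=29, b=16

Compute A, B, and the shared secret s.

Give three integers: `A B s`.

A = 12^29 mod 41  (bits of 29 = 11101)
  bit 0 = 1: r = r^2 * 12 mod 41 = 1^2 * 12 = 1*12 = 12
  bit 1 = 1: r = r^2 * 12 mod 41 = 12^2 * 12 = 21*12 = 6
  bit 2 = 1: r = r^2 * 12 mod 41 = 6^2 * 12 = 36*12 = 22
  bit 3 = 0: r = r^2 mod 41 = 22^2 = 33
  bit 4 = 1: r = r^2 * 12 mod 41 = 33^2 * 12 = 23*12 = 30
  -> A = 30
B = 12^16 mod 41  (bits of 16 = 10000)
  bit 0 = 1: r = r^2 * 12 mod 41 = 1^2 * 12 = 1*12 = 12
  bit 1 = 0: r = r^2 mod 41 = 12^2 = 21
  bit 2 = 0: r = r^2 mod 41 = 21^2 = 31
  bit 3 = 0: r = r^2 mod 41 = 31^2 = 18
  bit 4 = 0: r = r^2 mod 41 = 18^2 = 37
  -> B = 37
s = B^a = 37^29 mod 41  (bits of 29 = 11101)
  bit 0 = 1: r = r^2 * 37 mod 41 = 1^2 * 37 = 1*37 = 37
  bit 1 = 1: r = r^2 * 37 mod 41 = 37^2 * 37 = 16*37 = 18
  bit 2 = 1: r = r^2 * 37 mod 41 = 18^2 * 37 = 37*37 = 16
  bit 3 = 0: r = r^2 mod 41 = 16^2 = 10
  bit 4 = 1: r = r^2 * 37 mod 41 = 10^2 * 37 = 18*37 = 10
  -> s = B^a = 10

Answer: 30 37 10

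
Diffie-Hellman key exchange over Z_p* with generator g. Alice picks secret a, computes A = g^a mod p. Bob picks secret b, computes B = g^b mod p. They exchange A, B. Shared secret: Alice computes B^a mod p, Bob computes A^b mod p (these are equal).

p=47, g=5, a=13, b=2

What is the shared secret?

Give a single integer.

Answer: 16

Derivation:
A = 5^13 mod 47  (bits of 13 = 1101)
  bit 0 = 1: r = r^2 * 5 mod 47 = 1^2 * 5 = 1*5 = 5
  bit 1 = 1: r = r^2 * 5 mod 47 = 5^2 * 5 = 25*5 = 31
  bit 2 = 0: r = r^2 mod 47 = 31^2 = 21
  bit 3 = 1: r = r^2 * 5 mod 47 = 21^2 * 5 = 18*5 = 43
  -> A = 43
B = 5^2 mod 47  (bits of 2 = 10)
  bit 0 = 1: r = r^2 * 5 mod 47 = 1^2 * 5 = 1*5 = 5
  bit 1 = 0: r = r^2 mod 47 = 5^2 = 25
  -> B = 25
s = B^a = 25^13 mod 47  (bits of 13 = 1101)
  bit 0 = 1: r = r^2 * 25 mod 47 = 1^2 * 25 = 1*25 = 25
  bit 1 = 1: r = r^2 * 25 mod 47 = 25^2 * 25 = 14*25 = 21
  bit 2 = 0: r = r^2 mod 47 = 21^2 = 18
  bit 3 = 1: r = r^2 * 25 mod 47 = 18^2 * 25 = 42*25 = 16
  -> s = B^a = 16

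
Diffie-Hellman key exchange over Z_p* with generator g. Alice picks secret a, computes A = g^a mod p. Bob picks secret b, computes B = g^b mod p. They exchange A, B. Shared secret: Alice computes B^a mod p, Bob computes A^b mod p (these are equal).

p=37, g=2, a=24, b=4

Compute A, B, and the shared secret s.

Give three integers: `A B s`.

Answer: 10 16 10

Derivation:
A = 2^24 mod 37  (bits of 24 = 11000)
  bit 0 = 1: r = r^2 * 2 mod 37 = 1^2 * 2 = 1*2 = 2
  bit 1 = 1: r = r^2 * 2 mod 37 = 2^2 * 2 = 4*2 = 8
  bit 2 = 0: r = r^2 mod 37 = 8^2 = 27
  bit 3 = 0: r = r^2 mod 37 = 27^2 = 26
  bit 4 = 0: r = r^2 mod 37 = 26^2 = 10
  -> A = 10
B = 2^4 mod 37  (bits of 4 = 100)
  bit 0 = 1: r = r^2 * 2 mod 37 = 1^2 * 2 = 1*2 = 2
  bit 1 = 0: r = r^2 mod 37 = 2^2 = 4
  bit 2 = 0: r = r^2 mod 37 = 4^2 = 16
  -> B = 16
s = B^a = 16^24 mod 37  (bits of 24 = 11000)
  bit 0 = 1: r = r^2 * 16 mod 37 = 1^2 * 16 = 1*16 = 16
  bit 1 = 1: r = r^2 * 16 mod 37 = 16^2 * 16 = 34*16 = 26
  bit 2 = 0: r = r^2 mod 37 = 26^2 = 10
  bit 3 = 0: r = r^2 mod 37 = 10^2 = 26
  bit 4 = 0: r = r^2 mod 37 = 26^2 = 10
  -> s = B^a = 10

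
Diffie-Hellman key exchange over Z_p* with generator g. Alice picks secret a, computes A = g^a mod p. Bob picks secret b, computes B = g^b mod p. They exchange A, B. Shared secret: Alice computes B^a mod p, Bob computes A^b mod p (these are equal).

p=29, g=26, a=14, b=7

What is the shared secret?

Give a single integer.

A = 26^14 mod 29  (bits of 14 = 1110)
  bit 0 = 1: r = r^2 * 26 mod 29 = 1^2 * 26 = 1*26 = 26
  bit 1 = 1: r = r^2 * 26 mod 29 = 26^2 * 26 = 9*26 = 2
  bit 2 = 1: r = r^2 * 26 mod 29 = 2^2 * 26 = 4*26 = 17
  bit 3 = 0: r = r^2 mod 29 = 17^2 = 28
  -> A = 28
B = 26^7 mod 29  (bits of 7 = 111)
  bit 0 = 1: r = r^2 * 26 mod 29 = 1^2 * 26 = 1*26 = 26
  bit 1 = 1: r = r^2 * 26 mod 29 = 26^2 * 26 = 9*26 = 2
  bit 2 = 1: r = r^2 * 26 mod 29 = 2^2 * 26 = 4*26 = 17
  -> B = 17
s = B^a = 17^14 mod 29  (bits of 14 = 1110)
  bit 0 = 1: r = r^2 * 17 mod 29 = 1^2 * 17 = 1*17 = 17
  bit 1 = 1: r = r^2 * 17 mod 29 = 17^2 * 17 = 28*17 = 12
  bit 2 = 1: r = r^2 * 17 mod 29 = 12^2 * 17 = 28*17 = 12
  bit 3 = 0: r = r^2 mod 29 = 12^2 = 28
  -> s = B^a = 28

Answer: 28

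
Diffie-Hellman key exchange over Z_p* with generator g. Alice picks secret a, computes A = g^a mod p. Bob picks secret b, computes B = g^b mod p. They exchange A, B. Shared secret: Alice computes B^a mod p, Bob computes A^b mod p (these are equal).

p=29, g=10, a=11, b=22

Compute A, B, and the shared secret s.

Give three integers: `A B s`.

A = 10^11 mod 29  (bits of 11 = 1011)
  bit 0 = 1: r = r^2 * 10 mod 29 = 1^2 * 10 = 1*10 = 10
  bit 1 = 0: r = r^2 mod 29 = 10^2 = 13
  bit 2 = 1: r = r^2 * 10 mod 29 = 13^2 * 10 = 24*10 = 8
  bit 3 = 1: r = r^2 * 10 mod 29 = 8^2 * 10 = 6*10 = 2
  -> A = 2
B = 10^22 mod 29  (bits of 22 = 10110)
  bit 0 = 1: r = r^2 * 10 mod 29 = 1^2 * 10 = 1*10 = 10
  bit 1 = 0: r = r^2 mod 29 = 10^2 = 13
  bit 2 = 1: r = r^2 * 10 mod 29 = 13^2 * 10 = 24*10 = 8
  bit 3 = 1: r = r^2 * 10 mod 29 = 8^2 * 10 = 6*10 = 2
  bit 4 = 0: r = r^2 mod 29 = 2^2 = 4
  -> B = 4
s = B^a = 4^11 mod 29  (bits of 11 = 1011)
  bit 0 = 1: r = r^2 * 4 mod 29 = 1^2 * 4 = 1*4 = 4
  bit 1 = 0: r = r^2 mod 29 = 4^2 = 16
  bit 2 = 1: r = r^2 * 4 mod 29 = 16^2 * 4 = 24*4 = 9
  bit 3 = 1: r = r^2 * 4 mod 29 = 9^2 * 4 = 23*4 = 5
  -> s = B^a = 5

Answer: 2 4 5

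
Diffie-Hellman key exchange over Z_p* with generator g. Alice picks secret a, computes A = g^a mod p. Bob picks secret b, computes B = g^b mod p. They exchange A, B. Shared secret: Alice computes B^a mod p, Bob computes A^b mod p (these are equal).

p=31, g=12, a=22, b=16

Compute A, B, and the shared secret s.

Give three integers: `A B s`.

A = 12^22 mod 31  (bits of 22 = 10110)
  bit 0 = 1: r = r^2 * 12 mod 31 = 1^2 * 12 = 1*12 = 12
  bit 1 = 0: r = r^2 mod 31 = 12^2 = 20
  bit 2 = 1: r = r^2 * 12 mod 31 = 20^2 * 12 = 28*12 = 26
  bit 3 = 1: r = r^2 * 12 mod 31 = 26^2 * 12 = 25*12 = 21
  bit 4 = 0: r = r^2 mod 31 = 21^2 = 7
  -> A = 7
B = 12^16 mod 31  (bits of 16 = 10000)
  bit 0 = 1: r = r^2 * 12 mod 31 = 1^2 * 12 = 1*12 = 12
  bit 1 = 0: r = r^2 mod 31 = 12^2 = 20
  bit 2 = 0: r = r^2 mod 31 = 20^2 = 28
  bit 3 = 0: r = r^2 mod 31 = 28^2 = 9
  bit 4 = 0: r = r^2 mod 31 = 9^2 = 19
  -> B = 19
s = B^a = 19^22 mod 31  (bits of 22 = 10110)
  bit 0 = 1: r = r^2 * 19 mod 31 = 1^2 * 19 = 1*19 = 19
  bit 1 = 0: r = r^2 mod 31 = 19^2 = 20
  bit 2 = 1: r = r^2 * 19 mod 31 = 20^2 * 19 = 28*19 = 5
  bit 3 = 1: r = r^2 * 19 mod 31 = 5^2 * 19 = 25*19 = 10
  bit 4 = 0: r = r^2 mod 31 = 10^2 = 7
  -> s = B^a = 7

Answer: 7 19 7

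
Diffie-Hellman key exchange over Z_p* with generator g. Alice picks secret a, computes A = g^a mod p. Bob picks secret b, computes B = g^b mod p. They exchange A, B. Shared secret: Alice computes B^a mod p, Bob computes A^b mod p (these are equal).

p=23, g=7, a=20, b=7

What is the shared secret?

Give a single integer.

Answer: 12

Derivation:
A = 7^20 mod 23  (bits of 20 = 10100)
  bit 0 = 1: r = r^2 * 7 mod 23 = 1^2 * 7 = 1*7 = 7
  bit 1 = 0: r = r^2 mod 23 = 7^2 = 3
  bit 2 = 1: r = r^2 * 7 mod 23 = 3^2 * 7 = 9*7 = 17
  bit 3 = 0: r = r^2 mod 23 = 17^2 = 13
  bit 4 = 0: r = r^2 mod 23 = 13^2 = 8
  -> A = 8
B = 7^7 mod 23  (bits of 7 = 111)
  bit 0 = 1: r = r^2 * 7 mod 23 = 1^2 * 7 = 1*7 = 7
  bit 1 = 1: r = r^2 * 7 mod 23 = 7^2 * 7 = 3*7 = 21
  bit 2 = 1: r = r^2 * 7 mod 23 = 21^2 * 7 = 4*7 = 5
  -> B = 5
s = B^a = 5^20 mod 23  (bits of 20 = 10100)
  bit 0 = 1: r = r^2 * 5 mod 23 = 1^2 * 5 = 1*5 = 5
  bit 1 = 0: r = r^2 mod 23 = 5^2 = 2
  bit 2 = 1: r = r^2 * 5 mod 23 = 2^2 * 5 = 4*5 = 20
  bit 3 = 0: r = r^2 mod 23 = 20^2 = 9
  bit 4 = 0: r = r^2 mod 23 = 9^2 = 12
  -> s = B^a = 12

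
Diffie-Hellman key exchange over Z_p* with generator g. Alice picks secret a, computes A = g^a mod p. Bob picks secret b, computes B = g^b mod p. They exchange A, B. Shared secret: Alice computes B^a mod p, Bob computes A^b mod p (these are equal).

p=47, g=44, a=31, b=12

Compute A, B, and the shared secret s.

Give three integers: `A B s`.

A = 44^31 mod 47  (bits of 31 = 11111)
  bit 0 = 1: r = r^2 * 44 mod 47 = 1^2 * 44 = 1*44 = 44
  bit 1 = 1: r = r^2 * 44 mod 47 = 44^2 * 44 = 9*44 = 20
  bit 2 = 1: r = r^2 * 44 mod 47 = 20^2 * 44 = 24*44 = 22
  bit 3 = 1: r = r^2 * 44 mod 47 = 22^2 * 44 = 14*44 = 5
  bit 4 = 1: r = r^2 * 44 mod 47 = 5^2 * 44 = 25*44 = 19
  -> A = 19
B = 44^12 mod 47  (bits of 12 = 1100)
  bit 0 = 1: r = r^2 * 44 mod 47 = 1^2 * 44 = 1*44 = 44
  bit 1 = 1: r = r^2 * 44 mod 47 = 44^2 * 44 = 9*44 = 20
  bit 2 = 0: r = r^2 mod 47 = 20^2 = 24
  bit 3 = 0: r = r^2 mod 47 = 24^2 = 12
  -> B = 12
s = B^a = 12^31 mod 47  (bits of 31 = 11111)
  bit 0 = 1: r = r^2 * 12 mod 47 = 1^2 * 12 = 1*12 = 12
  bit 1 = 1: r = r^2 * 12 mod 47 = 12^2 * 12 = 3*12 = 36
  bit 2 = 1: r = r^2 * 12 mod 47 = 36^2 * 12 = 27*12 = 42
  bit 3 = 1: r = r^2 * 12 mod 47 = 42^2 * 12 = 25*12 = 18
  bit 4 = 1: r = r^2 * 12 mod 47 = 18^2 * 12 = 42*12 = 34
  -> s = B^a = 34

Answer: 19 12 34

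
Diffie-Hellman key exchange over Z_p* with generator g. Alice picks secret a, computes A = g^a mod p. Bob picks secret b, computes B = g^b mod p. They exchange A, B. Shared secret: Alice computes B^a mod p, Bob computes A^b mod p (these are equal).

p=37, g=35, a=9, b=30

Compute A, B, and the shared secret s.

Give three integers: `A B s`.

Answer: 6 11 36

Derivation:
A = 35^9 mod 37  (bits of 9 = 1001)
  bit 0 = 1: r = r^2 * 35 mod 37 = 1^2 * 35 = 1*35 = 35
  bit 1 = 0: r = r^2 mod 37 = 35^2 = 4
  bit 2 = 0: r = r^2 mod 37 = 4^2 = 16
  bit 3 = 1: r = r^2 * 35 mod 37 = 16^2 * 35 = 34*35 = 6
  -> A = 6
B = 35^30 mod 37  (bits of 30 = 11110)
  bit 0 = 1: r = r^2 * 35 mod 37 = 1^2 * 35 = 1*35 = 35
  bit 1 = 1: r = r^2 * 35 mod 37 = 35^2 * 35 = 4*35 = 29
  bit 2 = 1: r = r^2 * 35 mod 37 = 29^2 * 35 = 27*35 = 20
  bit 3 = 1: r = r^2 * 35 mod 37 = 20^2 * 35 = 30*35 = 14
  bit 4 = 0: r = r^2 mod 37 = 14^2 = 11
  -> B = 11
s = B^a = 11^9 mod 37  (bits of 9 = 1001)
  bit 0 = 1: r = r^2 * 11 mod 37 = 1^2 * 11 = 1*11 = 11
  bit 1 = 0: r = r^2 mod 37 = 11^2 = 10
  bit 2 = 0: r = r^2 mod 37 = 10^2 = 26
  bit 3 = 1: r = r^2 * 11 mod 37 = 26^2 * 11 = 10*11 = 36
  -> s = B^a = 36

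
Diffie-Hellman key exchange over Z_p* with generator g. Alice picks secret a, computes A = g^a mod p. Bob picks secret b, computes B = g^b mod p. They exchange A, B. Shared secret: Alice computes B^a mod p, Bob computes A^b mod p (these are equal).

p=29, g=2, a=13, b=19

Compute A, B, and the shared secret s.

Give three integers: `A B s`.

A = 2^13 mod 29  (bits of 13 = 1101)
  bit 0 = 1: r = r^2 * 2 mod 29 = 1^2 * 2 = 1*2 = 2
  bit 1 = 1: r = r^2 * 2 mod 29 = 2^2 * 2 = 4*2 = 8
  bit 2 = 0: r = r^2 mod 29 = 8^2 = 6
  bit 3 = 1: r = r^2 * 2 mod 29 = 6^2 * 2 = 7*2 = 14
  -> A = 14
B = 2^19 mod 29  (bits of 19 = 10011)
  bit 0 = 1: r = r^2 * 2 mod 29 = 1^2 * 2 = 1*2 = 2
  bit 1 = 0: r = r^2 mod 29 = 2^2 = 4
  bit 2 = 0: r = r^2 mod 29 = 4^2 = 16
  bit 3 = 1: r = r^2 * 2 mod 29 = 16^2 * 2 = 24*2 = 19
  bit 4 = 1: r = r^2 * 2 mod 29 = 19^2 * 2 = 13*2 = 26
  -> B = 26
s = B^a = 26^13 mod 29  (bits of 13 = 1101)
  bit 0 = 1: r = r^2 * 26 mod 29 = 1^2 * 26 = 1*26 = 26
  bit 1 = 1: r = r^2 * 26 mod 29 = 26^2 * 26 = 9*26 = 2
  bit 2 = 0: r = r^2 mod 29 = 2^2 = 4
  bit 3 = 1: r = r^2 * 26 mod 29 = 4^2 * 26 = 16*26 = 10
  -> s = B^a = 10

Answer: 14 26 10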